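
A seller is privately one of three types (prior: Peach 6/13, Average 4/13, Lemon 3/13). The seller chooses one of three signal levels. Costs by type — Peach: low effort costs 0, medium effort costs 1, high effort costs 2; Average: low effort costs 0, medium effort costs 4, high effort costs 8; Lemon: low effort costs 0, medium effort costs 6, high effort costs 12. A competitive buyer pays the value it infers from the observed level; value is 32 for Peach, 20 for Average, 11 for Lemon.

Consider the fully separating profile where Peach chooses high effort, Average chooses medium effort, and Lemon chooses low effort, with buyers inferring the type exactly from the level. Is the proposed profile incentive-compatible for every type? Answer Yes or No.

Separating prices: high effort → 32, medium effort → 20, low effort → 11.
Peach (assigned high effort): low effort: 11 − 0 = 11; medium effort: 20 − 1 = 19; high effort: 32 − 2 = 30. Peach stays.
Average (assigned medium effort): low effort: 11 − 0 = 11; medium effort: 20 − 4 = 16; high effort: 32 − 8 = 24. Average prefers high effort.
Lemon (assigned low effort): low effort: 11 − 0 = 11; medium effort: 20 − 6 = 14; high effort: 32 − 12 = 20. Lemon prefers high effort.
At least one type deviates; the separating profile fails.

No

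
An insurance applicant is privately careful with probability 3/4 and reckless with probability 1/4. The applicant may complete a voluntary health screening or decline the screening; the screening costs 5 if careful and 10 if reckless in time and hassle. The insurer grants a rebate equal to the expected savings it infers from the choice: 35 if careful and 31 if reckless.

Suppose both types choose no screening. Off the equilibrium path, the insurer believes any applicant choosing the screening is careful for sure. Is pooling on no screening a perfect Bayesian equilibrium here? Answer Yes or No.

On path, the insurer holds the prior and pays 3/4·35 + 1/4·31 = 34. Off path (the screening), believing careful, it pays 35.
careful: no screening nets 34; the screening nets 35 − 5 = 30. careful stays.
reckless: no screening nets 34; the screening nets 35 − 10 = 25. reckless stays.
No type deviates, so pooling is sustained.

Yes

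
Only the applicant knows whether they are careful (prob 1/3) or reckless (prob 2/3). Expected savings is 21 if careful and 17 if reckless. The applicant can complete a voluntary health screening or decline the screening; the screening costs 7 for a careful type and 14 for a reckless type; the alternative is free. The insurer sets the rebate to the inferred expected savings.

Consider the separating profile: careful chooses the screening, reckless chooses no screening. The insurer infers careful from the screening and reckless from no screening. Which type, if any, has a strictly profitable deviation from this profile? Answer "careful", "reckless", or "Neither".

The screening pays 21; no screening pays 17.
careful: assigned the screening, nets 21 − 7 = 14; deviating to no screening nets 17.
reckless: assigned no screening, nets 17; deviating to the screening nets 21 − 14 = 7.
The careful type gains 3 by deviating.

careful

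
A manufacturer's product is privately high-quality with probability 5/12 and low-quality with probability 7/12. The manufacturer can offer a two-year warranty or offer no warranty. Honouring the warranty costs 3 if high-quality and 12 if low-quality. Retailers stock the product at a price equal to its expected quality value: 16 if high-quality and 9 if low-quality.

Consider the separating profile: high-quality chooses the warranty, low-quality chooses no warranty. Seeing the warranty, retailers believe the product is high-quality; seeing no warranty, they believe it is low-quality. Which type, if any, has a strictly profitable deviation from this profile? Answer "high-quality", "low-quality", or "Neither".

The warranty pays 16; no warranty pays 9.
high-quality: assigned the warranty, nets 16 − 3 = 13; deviating to no warranty nets 9.
low-quality: assigned no warranty, nets 9; deviating to the warranty nets 16 − 12 = 4.
Both types strictly prefer their assigned action; no profitable deviation.

Neither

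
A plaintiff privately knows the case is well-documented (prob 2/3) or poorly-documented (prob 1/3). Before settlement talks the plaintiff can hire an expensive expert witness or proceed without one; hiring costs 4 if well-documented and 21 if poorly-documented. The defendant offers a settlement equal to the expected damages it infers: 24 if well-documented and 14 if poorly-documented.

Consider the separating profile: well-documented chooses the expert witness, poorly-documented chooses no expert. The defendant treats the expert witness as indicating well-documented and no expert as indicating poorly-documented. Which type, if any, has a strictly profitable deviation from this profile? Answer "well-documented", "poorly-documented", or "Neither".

Neither

The expert witness pays 24; no expert pays 14.
well-documented: assigned the expert witness, nets 24 − 4 = 20; deviating to no expert nets 14.
poorly-documented: assigned no expert, nets 14; deviating to the expert witness nets 24 − 21 = 3.
Both types strictly prefer their assigned action; no profitable deviation.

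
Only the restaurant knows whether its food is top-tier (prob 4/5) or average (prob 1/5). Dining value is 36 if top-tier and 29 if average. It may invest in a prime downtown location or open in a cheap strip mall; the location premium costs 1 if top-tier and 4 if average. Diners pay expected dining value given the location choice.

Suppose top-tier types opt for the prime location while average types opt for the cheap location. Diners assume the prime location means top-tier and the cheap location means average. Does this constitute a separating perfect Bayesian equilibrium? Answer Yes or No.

Under these beliefs, the prime location earns price premium 36 and the cheap location earns price premium 29.
top-tier: the prime location nets 36 − 1 = 35; the cheap location nets 29. top-tier prefers the prime location.
average: the prime location nets 36 − 4 = 32; the cheap location nets 29. average would deviate to the prime location.
average has a profitable deviation, so the profile is not an equilibrium.

No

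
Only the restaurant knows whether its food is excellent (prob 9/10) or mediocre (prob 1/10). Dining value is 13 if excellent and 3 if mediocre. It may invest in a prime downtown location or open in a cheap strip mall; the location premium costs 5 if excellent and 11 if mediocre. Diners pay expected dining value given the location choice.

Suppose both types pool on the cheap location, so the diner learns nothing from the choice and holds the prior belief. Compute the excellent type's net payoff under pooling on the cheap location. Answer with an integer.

Pooled price premium = 9/10·13 + 1/10·3 = 12.
excellent pays no cost for the cheap location, so net payoff = 12.

12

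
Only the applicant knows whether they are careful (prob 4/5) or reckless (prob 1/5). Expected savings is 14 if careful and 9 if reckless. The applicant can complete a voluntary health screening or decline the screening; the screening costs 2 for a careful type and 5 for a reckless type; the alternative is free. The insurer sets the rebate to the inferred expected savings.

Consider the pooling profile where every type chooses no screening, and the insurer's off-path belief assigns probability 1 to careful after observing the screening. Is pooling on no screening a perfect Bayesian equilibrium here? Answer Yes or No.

On path, the insurer holds the prior and pays 4/5·14 + 1/5·9 = 13. Off path (the screening), believing careful, it pays 14.
careful: no screening nets 13; the screening nets 14 − 2 = 12. careful stays.
reckless: no screening nets 13; the screening nets 14 − 5 = 9. reckless stays.
No type deviates, so pooling is sustained.

Yes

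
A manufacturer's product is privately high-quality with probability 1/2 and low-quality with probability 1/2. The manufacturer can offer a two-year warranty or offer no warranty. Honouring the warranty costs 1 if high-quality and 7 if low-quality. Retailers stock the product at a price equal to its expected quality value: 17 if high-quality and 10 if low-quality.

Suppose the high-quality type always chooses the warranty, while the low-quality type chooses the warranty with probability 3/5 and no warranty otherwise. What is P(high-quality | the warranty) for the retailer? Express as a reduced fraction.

P(the warranty) = (1/2)·1 + (1/2)·(3/5) = 4/5.
By Bayes' rule, P(high-quality | the warranty) = (1/2) / (4/5) = 5/8.

5/8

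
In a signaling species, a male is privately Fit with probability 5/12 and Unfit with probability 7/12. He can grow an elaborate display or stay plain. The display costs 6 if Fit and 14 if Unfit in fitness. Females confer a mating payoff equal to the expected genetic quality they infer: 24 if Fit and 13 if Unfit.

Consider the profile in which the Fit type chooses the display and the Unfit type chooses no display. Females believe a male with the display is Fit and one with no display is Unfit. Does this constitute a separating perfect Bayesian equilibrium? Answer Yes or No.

Yes

Under these beliefs, the display earns mating payoff 24 and no display earns mating payoff 13.
Fit: the display nets 24 − 6 = 18; no display nets 13. Fit prefers the display.
Unfit: the display nets 24 − 14 = 10; no display nets 13. Unfit prefers no display.
Neither type deviates, so the separating profile is an equilibrium.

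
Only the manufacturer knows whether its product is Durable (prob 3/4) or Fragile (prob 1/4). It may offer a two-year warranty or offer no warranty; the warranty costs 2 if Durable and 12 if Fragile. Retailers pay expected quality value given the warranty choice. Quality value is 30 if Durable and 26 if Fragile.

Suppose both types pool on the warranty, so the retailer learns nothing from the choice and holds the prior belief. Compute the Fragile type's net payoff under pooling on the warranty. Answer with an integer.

17

Pooled price = 3/4·30 + 1/4·26 = 29.
Fragile pays cost 12 for the warranty, so net payoff = 29 − 12 = 17.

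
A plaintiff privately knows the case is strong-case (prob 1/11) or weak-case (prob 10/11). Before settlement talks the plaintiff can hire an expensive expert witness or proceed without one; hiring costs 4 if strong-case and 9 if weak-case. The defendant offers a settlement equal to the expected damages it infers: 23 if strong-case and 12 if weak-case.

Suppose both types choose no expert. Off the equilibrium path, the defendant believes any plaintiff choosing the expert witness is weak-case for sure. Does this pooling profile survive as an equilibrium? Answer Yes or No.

On path, the defendant holds the prior and pays 1/11·23 + 10/11·12 = 13. Off path (the expert witness), believing weak-case, it pays 12.
strong-case: no expert nets 13; the expert witness nets 12 − 4 = 8. strong-case stays.
weak-case: no expert nets 13; the expert witness nets 12 − 9 = 3. weak-case stays.
No type deviates, so pooling is sustained.

Yes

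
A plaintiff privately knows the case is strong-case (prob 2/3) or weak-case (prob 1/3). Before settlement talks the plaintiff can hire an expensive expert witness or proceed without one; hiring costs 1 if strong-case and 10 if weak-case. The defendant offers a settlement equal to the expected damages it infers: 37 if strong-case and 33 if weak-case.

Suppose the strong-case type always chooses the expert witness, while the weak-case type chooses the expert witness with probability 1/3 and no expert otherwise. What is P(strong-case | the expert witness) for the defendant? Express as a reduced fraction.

P(the expert witness) = (2/3)·1 + (1/3)·(1/3) = 7/9.
By Bayes' rule, P(strong-case | the expert witness) = (2/3) / (7/9) = 6/7.

6/7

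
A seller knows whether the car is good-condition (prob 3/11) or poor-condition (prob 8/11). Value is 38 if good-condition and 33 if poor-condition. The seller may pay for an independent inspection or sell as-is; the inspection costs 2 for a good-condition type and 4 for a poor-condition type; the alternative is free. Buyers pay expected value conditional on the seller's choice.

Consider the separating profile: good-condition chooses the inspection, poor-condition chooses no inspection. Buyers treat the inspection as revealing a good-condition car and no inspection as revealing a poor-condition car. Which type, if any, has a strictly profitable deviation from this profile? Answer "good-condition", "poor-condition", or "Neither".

poor-condition

The inspection pays 38; no inspection pays 33.
good-condition: assigned the inspection, nets 38 − 2 = 36; deviating to no inspection nets 33.
poor-condition: assigned no inspection, nets 33; deviating to the inspection nets 38 − 4 = 34.
The poor-condition type gains 1 by deviating.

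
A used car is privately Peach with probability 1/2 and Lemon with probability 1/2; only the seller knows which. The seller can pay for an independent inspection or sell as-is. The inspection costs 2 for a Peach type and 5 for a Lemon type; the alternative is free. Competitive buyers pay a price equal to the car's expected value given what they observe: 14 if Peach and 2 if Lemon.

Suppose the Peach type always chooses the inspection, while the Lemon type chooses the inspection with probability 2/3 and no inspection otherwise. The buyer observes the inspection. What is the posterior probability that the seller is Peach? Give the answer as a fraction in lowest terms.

3/5

P(the inspection) = (1/2)·1 + (1/2)·(2/3) = 5/6.
By Bayes' rule, P(Peach | the inspection) = (1/2) / (5/6) = 3/5.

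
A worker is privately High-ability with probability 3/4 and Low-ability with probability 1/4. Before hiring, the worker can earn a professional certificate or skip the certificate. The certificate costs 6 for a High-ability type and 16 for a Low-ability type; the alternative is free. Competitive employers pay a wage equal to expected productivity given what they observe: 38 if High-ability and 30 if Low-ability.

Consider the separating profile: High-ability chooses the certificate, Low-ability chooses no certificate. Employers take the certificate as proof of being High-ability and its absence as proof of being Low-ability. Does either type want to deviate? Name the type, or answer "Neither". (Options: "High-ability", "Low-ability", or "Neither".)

The certificate pays 38; no certificate pays 30.
High-ability: assigned the certificate, nets 38 − 6 = 32; deviating to no certificate nets 30.
Low-ability: assigned no certificate, nets 30; deviating to the certificate nets 38 − 16 = 22.
Both types strictly prefer their assigned action; no profitable deviation.

Neither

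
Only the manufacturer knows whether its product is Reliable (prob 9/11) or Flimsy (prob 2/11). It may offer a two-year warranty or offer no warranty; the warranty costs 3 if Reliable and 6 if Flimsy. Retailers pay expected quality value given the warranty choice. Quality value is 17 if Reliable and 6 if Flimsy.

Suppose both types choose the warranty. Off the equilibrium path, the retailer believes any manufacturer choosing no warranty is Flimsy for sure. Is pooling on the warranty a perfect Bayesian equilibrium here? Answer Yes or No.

Yes

On path, the retailer holds the prior and pays 9/11·17 + 2/11·6 = 15. Off path (no warranty), believing Flimsy, it pays 6.
Reliable: the warranty nets 15 − 3 = 12; no warranty nets 6. Reliable stays.
Flimsy: the warranty nets 15 − 6 = 9; no warranty nets 6. Flimsy stays.
No type deviates, so pooling is sustained.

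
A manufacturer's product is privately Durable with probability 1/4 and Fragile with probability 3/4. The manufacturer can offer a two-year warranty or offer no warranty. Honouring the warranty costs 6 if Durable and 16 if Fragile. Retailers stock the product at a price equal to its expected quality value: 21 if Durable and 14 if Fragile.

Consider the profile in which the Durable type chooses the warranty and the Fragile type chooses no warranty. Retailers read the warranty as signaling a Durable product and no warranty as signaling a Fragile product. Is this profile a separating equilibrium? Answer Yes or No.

Under these beliefs, the warranty earns price 21 and no warranty earns price 14.
Durable: the warranty nets 21 − 6 = 15; no warranty nets 14. Durable prefers the warranty.
Fragile: the warranty nets 21 − 16 = 5; no warranty nets 14. Fragile prefers no warranty.
Neither type deviates, so the separating profile is an equilibrium.

Yes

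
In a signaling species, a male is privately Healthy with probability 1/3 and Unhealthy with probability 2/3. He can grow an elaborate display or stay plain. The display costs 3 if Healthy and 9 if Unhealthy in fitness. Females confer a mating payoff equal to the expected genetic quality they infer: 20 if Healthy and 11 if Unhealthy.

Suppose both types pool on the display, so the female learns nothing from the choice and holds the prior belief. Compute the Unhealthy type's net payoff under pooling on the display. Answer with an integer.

5

Pooled mating payoff = 1/3·20 + 2/3·11 = 14.
Unhealthy pays cost 9 for the display, so net payoff = 14 − 9 = 5.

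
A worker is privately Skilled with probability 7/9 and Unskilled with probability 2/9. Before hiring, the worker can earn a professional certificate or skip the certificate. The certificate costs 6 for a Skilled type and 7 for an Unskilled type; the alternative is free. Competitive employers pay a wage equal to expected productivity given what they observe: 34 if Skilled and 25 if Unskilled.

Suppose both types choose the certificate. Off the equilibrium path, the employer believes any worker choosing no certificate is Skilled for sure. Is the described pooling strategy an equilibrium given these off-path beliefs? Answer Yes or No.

No

On path, the employer holds the prior and pays 7/9·34 + 2/9·25 = 32. Off path (no certificate), believing Skilled, it pays 34.
Skilled: the certificate nets 32 − 6 = 26; no certificate nets 34. Skilled would deviate.
Unskilled: the certificate nets 32 − 7 = 25; no certificate nets 34. Unskilled would deviate.
A type deviates, so pooling fails.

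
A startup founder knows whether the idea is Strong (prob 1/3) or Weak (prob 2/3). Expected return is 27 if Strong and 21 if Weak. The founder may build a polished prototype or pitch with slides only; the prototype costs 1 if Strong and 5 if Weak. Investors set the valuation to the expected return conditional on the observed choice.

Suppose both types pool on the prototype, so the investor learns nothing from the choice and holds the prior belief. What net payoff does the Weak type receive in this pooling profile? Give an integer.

Pooled valuation = 1/3·27 + 2/3·21 = 23.
Weak pays cost 5 for the prototype, so net payoff = 23 − 5 = 18.

18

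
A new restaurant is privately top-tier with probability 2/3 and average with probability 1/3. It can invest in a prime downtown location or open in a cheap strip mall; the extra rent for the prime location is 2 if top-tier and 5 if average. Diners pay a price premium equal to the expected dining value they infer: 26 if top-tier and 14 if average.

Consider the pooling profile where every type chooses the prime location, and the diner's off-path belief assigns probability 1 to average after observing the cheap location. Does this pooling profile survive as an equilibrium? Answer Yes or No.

Yes

On path, the diner holds the prior and pays 2/3·26 + 1/3·14 = 22. Off path (the cheap location), believing average, it pays 14.
top-tier: the prime location nets 22 − 2 = 20; the cheap location nets 14. top-tier stays.
average: the prime location nets 22 − 5 = 17; the cheap location nets 14. average stays.
No type deviates, so pooling is sustained.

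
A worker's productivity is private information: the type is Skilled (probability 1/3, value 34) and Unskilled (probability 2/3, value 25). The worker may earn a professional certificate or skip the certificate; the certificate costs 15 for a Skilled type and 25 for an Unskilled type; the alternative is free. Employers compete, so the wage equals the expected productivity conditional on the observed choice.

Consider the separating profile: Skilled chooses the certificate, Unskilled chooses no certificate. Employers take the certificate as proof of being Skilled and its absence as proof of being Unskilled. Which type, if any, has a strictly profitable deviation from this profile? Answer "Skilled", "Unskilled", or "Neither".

The certificate pays 34; no certificate pays 25.
Skilled: assigned the certificate, nets 34 − 15 = 19; deviating to no certificate nets 25.
Unskilled: assigned no certificate, nets 25; deviating to the certificate nets 34 − 25 = 9.
The Skilled type gains 6 by deviating.

Skilled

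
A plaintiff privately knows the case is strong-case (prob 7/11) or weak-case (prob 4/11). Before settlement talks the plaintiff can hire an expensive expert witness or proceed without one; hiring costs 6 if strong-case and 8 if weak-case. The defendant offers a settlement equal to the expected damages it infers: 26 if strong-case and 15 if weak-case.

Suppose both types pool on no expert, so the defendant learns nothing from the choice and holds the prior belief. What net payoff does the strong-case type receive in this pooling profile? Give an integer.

Pooled settlement = 7/11·26 + 4/11·15 = 22.
strong-case pays no cost for no expert, so net payoff = 22.

22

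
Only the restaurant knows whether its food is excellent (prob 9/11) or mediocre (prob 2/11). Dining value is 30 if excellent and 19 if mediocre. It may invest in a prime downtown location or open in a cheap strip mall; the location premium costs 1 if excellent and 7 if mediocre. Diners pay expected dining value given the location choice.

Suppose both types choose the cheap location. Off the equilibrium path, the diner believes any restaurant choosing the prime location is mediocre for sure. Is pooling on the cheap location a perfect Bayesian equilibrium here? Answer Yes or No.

On path, the diner holds the prior and pays 9/11·30 + 2/11·19 = 28. Off path (the prime location), believing mediocre, it pays 19.
excellent: the cheap location nets 28; the prime location nets 19 − 1 = 18. excellent stays.
mediocre: the cheap location nets 28; the prime location nets 19 − 7 = 12. mediocre stays.
No type deviates, so pooling is sustained.

Yes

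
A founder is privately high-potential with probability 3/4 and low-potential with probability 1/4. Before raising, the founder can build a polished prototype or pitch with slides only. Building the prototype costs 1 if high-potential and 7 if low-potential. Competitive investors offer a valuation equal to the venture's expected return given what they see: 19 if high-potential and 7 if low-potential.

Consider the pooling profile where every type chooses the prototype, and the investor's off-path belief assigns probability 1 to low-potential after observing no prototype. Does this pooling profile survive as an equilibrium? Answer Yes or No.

On path, the investor holds the prior and pays 3/4·19 + 1/4·7 = 16. Off path (no prototype), believing low-potential, it pays 7.
high-potential: the prototype nets 16 − 1 = 15; no prototype nets 7. high-potential stays.
low-potential: the prototype nets 16 − 7 = 9; no prototype nets 7. low-potential stays.
No type deviates, so pooling is sustained.

Yes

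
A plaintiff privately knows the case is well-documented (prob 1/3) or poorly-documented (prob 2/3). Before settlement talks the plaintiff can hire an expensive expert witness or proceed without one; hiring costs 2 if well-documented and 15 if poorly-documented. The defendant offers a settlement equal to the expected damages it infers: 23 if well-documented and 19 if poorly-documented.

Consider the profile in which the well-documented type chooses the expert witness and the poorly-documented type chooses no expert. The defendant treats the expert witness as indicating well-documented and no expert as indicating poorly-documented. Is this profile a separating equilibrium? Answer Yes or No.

Yes

Under these beliefs, the expert witness earns settlement 23 and no expert earns settlement 19.
well-documented: the expert witness nets 23 − 2 = 21; no expert nets 19. well-documented prefers the expert witness.
poorly-documented: the expert witness nets 23 − 15 = 8; no expert nets 19. poorly-documented prefers no expert.
Neither type deviates, so the separating profile is an equilibrium.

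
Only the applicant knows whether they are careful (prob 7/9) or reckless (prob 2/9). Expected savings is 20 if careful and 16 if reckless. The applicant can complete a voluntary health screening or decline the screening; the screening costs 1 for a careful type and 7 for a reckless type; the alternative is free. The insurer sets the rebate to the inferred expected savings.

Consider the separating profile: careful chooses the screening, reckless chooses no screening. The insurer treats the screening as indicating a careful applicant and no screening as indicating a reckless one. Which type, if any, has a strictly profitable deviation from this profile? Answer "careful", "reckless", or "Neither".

The screening pays 20; no screening pays 16.
careful: assigned the screening, nets 20 − 1 = 19; deviating to no screening nets 16.
reckless: assigned no screening, nets 16; deviating to the screening nets 20 − 7 = 13.
Both types strictly prefer their assigned action; no profitable deviation.

Neither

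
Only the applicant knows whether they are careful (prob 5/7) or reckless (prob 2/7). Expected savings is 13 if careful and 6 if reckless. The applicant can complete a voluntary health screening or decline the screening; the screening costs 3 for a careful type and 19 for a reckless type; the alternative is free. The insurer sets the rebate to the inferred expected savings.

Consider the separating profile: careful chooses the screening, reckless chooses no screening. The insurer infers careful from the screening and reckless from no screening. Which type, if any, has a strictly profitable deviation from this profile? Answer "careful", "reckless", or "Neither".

The screening pays 13; no screening pays 6.
careful: assigned the screening, nets 13 − 3 = 10; deviating to no screening nets 6.
reckless: assigned no screening, nets 6; deviating to the screening nets 13 − 19 = -6.
Both types strictly prefer their assigned action; no profitable deviation.

Neither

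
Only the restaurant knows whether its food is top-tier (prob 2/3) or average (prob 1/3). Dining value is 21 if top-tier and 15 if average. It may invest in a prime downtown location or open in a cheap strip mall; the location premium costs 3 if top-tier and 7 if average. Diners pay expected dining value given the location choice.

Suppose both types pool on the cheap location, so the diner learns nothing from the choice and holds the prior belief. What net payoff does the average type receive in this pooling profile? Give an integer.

19

Pooled price premium = 2/3·21 + 1/3·15 = 19.
average pays no cost for the cheap location, so net payoff = 19.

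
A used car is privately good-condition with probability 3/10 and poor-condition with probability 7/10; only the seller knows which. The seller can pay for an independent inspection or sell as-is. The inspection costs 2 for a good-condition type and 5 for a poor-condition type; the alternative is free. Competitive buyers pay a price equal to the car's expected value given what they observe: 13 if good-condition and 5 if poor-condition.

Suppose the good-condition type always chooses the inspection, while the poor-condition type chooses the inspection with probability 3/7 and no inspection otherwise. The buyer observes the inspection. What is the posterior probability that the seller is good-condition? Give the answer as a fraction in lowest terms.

1/2

P(the inspection) = (3/10)·1 + (7/10)·(3/7) = 3/5.
By Bayes' rule, P(good-condition | the inspection) = (3/10) / (3/5) = 1/2.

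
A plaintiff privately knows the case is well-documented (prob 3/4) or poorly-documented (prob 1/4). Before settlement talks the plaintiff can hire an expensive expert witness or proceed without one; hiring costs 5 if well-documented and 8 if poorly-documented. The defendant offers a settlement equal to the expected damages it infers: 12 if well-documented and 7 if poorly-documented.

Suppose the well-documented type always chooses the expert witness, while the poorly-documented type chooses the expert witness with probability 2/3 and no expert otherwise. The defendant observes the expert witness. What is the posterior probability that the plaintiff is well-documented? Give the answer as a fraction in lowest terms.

9/11

P(the expert witness) = (3/4)·1 + (1/4)·(2/3) = 11/12.
By Bayes' rule, P(well-documented | the expert witness) = (3/4) / (11/12) = 9/11.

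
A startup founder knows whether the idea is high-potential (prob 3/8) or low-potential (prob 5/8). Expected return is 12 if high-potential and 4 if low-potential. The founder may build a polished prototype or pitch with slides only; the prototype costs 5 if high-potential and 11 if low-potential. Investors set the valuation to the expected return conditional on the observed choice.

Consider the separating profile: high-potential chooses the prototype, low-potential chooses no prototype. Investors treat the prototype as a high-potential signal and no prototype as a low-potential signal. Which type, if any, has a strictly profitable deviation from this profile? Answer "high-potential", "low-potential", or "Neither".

The prototype pays 12; no prototype pays 4.
high-potential: assigned the prototype, nets 12 − 5 = 7; deviating to no prototype nets 4.
low-potential: assigned no prototype, nets 4; deviating to the prototype nets 12 − 11 = 1.
Both types strictly prefer their assigned action; no profitable deviation.

Neither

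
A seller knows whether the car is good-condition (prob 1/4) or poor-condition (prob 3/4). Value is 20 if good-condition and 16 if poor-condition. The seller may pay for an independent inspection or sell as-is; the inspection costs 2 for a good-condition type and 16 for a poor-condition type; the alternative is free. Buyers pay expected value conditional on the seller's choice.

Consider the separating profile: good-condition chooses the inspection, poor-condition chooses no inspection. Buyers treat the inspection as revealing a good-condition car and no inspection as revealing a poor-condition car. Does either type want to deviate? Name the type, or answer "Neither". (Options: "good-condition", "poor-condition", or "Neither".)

The inspection pays 20; no inspection pays 16.
good-condition: assigned the inspection, nets 20 − 2 = 18; deviating to no inspection nets 16.
poor-condition: assigned no inspection, nets 16; deviating to the inspection nets 20 − 16 = 4.
Both types strictly prefer their assigned action; no profitable deviation.

Neither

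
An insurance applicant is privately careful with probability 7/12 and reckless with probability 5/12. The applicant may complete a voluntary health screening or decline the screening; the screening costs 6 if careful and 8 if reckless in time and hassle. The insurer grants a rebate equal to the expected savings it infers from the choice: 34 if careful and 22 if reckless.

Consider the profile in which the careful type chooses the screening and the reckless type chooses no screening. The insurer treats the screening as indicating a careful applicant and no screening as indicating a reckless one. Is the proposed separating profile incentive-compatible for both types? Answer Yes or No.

Under these beliefs, the screening earns rebate 34 and no screening earns rebate 22.
careful: the screening nets 34 − 6 = 28; no screening nets 22. careful prefers the screening.
reckless: the screening nets 34 − 8 = 26; no screening nets 22. reckless would deviate to the screening.
reckless has a profitable deviation, so the profile is not an equilibrium.

No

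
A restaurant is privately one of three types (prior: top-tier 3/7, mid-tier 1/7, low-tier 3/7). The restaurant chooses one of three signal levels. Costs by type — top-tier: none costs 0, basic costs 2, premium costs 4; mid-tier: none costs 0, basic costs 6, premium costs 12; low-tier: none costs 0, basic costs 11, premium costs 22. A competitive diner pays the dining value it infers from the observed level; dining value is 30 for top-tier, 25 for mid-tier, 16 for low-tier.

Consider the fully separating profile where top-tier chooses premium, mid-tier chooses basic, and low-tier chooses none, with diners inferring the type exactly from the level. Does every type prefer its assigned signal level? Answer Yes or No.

Separating price premiums: premium → 30, basic → 25, none → 16.
top-tier (assigned premium): none: 16 − 0 = 16; basic: 25 − 2 = 23; premium: 30 − 4 = 26. top-tier stays.
mid-tier (assigned basic): none: 16 − 0 = 16; basic: 25 − 6 = 19; premium: 30 − 12 = 18. mid-tier stays.
low-tier (assigned none): none: 16 − 0 = 16; basic: 25 − 11 = 14; premium: 30 − 22 = 8. low-tier stays.
Every type prefers its assigned level; separation holds.

Yes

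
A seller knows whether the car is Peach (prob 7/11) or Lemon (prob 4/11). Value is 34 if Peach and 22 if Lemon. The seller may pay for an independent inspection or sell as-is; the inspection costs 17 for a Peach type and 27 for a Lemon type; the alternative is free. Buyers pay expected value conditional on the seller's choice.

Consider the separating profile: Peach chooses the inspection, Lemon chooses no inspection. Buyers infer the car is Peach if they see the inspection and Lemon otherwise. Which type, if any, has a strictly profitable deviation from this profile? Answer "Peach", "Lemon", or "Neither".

The inspection pays 34; no inspection pays 22.
Peach: assigned the inspection, nets 34 − 17 = 17; deviating to no inspection nets 22.
Lemon: assigned no inspection, nets 22; deviating to the inspection nets 34 − 27 = 7.
The Peach type gains 5 by deviating.

Peach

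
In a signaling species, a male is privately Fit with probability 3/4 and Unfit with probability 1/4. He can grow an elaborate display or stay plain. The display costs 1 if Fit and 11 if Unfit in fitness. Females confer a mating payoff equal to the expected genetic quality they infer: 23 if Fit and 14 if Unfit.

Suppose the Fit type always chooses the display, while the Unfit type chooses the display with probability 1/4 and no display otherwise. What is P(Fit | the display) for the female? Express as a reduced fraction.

12/13

P(the display) = (3/4)·1 + (1/4)·(1/4) = 13/16.
By Bayes' rule, P(Fit | the display) = (3/4) / (13/16) = 12/13.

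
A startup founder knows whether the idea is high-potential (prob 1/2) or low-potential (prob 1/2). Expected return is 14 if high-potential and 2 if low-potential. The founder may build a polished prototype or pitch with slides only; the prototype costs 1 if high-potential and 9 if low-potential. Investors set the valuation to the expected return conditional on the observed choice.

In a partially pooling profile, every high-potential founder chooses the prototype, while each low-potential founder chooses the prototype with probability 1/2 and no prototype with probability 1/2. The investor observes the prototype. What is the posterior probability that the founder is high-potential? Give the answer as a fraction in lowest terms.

2/3

P(the prototype) = (1/2)·1 + (1/2)·(1/2) = 3/4.
By Bayes' rule, P(high-potential | the prototype) = (1/2) / (3/4) = 2/3.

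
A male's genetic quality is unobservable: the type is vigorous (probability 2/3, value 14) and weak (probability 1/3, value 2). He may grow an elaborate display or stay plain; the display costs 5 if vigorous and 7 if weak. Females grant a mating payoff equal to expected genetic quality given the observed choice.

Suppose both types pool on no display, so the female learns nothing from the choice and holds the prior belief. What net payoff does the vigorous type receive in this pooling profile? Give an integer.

Pooled mating payoff = 2/3·14 + 1/3·2 = 10.
vigorous pays no cost for no display, so net payoff = 10.

10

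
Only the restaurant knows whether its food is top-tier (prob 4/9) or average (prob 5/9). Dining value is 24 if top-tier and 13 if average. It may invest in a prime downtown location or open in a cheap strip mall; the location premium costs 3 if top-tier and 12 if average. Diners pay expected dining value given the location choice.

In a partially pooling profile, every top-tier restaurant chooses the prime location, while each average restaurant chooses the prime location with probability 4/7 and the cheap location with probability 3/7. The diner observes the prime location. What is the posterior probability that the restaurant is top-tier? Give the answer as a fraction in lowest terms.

7/12

P(the prime location) = (4/9)·1 + (5/9)·(4/7) = 16/21.
By Bayes' rule, P(top-tier | the prime location) = (4/9) / (16/21) = 7/12.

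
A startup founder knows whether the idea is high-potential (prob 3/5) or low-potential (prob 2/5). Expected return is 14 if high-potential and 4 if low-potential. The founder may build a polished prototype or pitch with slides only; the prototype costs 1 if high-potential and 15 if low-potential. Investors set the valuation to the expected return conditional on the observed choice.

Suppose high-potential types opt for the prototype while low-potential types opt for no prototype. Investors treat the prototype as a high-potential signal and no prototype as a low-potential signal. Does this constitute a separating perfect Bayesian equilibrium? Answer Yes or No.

Under these beliefs, the prototype earns valuation 14 and no prototype earns valuation 4.
high-potential: the prototype nets 14 − 1 = 13; no prototype nets 4. high-potential prefers the prototype.
low-potential: the prototype nets 14 − 15 = -1; no prototype nets 4. low-potential prefers no prototype.
Neither type deviates, so the separating profile is an equilibrium.

Yes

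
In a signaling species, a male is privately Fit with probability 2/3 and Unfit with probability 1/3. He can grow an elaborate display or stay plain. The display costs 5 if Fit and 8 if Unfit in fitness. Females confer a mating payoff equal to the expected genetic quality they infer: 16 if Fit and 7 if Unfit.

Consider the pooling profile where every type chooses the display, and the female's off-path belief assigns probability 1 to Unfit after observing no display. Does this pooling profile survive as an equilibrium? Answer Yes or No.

No

On path, the female holds the prior and pays 2/3·16 + 1/3·7 = 13. Off path (no display), believing Unfit, it pays 7.
Fit: the display nets 13 − 5 = 8; no display nets 7. Fit stays.
Unfit: the display nets 13 − 8 = 5; no display nets 7. Unfit would deviate.
A type deviates, so pooling fails.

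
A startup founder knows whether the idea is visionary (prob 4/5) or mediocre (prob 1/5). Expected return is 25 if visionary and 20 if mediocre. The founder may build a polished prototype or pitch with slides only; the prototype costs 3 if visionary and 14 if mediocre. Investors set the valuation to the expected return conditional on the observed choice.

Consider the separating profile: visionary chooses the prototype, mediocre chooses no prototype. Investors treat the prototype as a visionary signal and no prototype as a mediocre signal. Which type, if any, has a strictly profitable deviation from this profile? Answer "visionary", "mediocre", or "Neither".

The prototype pays 25; no prototype pays 20.
visionary: assigned the prototype, nets 25 − 3 = 22; deviating to no prototype nets 20.
mediocre: assigned no prototype, nets 20; deviating to the prototype nets 25 − 14 = 11.
Both types strictly prefer their assigned action; no profitable deviation.

Neither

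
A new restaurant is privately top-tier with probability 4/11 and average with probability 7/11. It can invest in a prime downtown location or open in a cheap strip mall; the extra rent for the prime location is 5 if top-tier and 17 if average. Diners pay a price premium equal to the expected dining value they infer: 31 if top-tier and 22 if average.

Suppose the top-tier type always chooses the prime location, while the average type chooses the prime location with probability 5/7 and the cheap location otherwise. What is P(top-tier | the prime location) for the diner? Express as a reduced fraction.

4/9

P(the prime location) = (4/11)·1 + (7/11)·(5/7) = 9/11.
By Bayes' rule, P(top-tier | the prime location) = (4/11) / (9/11) = 4/9.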